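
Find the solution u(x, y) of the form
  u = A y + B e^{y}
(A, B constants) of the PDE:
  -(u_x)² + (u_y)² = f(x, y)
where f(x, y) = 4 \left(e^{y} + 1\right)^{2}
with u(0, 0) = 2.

Substitute the ansatz u = A y + B e^{y} into the left-hand side.
Derivatives of the ansatz:
  u_x = 0
  u_y = A + B e^{y}
Term by term:
  -(u_x)² = 0
  (u_y)² = A^{2} + 2 A B e^{y} + B^{2} e^{2 y}
So the left-hand side equals
  A^{2} + 2 A B e^{y} + B^{2} e^{2 y}
This must equal f(x, y) identically; expanded, f = 4 e^{2 y} + 8 e^{y} + 4.
Matching coefficients of the independent functions:
  [constant term]:  A^{2} = 4
  [e^{y}]:  2 A B = 8
  [e^{2 y}]:  B^{2} = 4
These equations allow (A, B) = (-2, -2) or (2, 2).
Impose the point condition(s):
  u(0, 0) = 2  ⟹  B = 2
Only A = 2, B = 2 satisfies everything.
Hence u(x, y) = 2 y + 2 e^{y}.

Answer: u(x, y) = 2 y + 2 e^{y}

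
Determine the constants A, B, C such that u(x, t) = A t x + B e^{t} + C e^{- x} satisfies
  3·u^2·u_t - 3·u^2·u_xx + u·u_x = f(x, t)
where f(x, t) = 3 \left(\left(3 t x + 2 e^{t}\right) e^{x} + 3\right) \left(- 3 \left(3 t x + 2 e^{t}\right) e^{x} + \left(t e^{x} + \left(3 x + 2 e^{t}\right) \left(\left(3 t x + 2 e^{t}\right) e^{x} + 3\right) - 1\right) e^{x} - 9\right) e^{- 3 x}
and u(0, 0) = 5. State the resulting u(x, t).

Substitute the ansatz u = A t x + B e^{t} + C e^{- x} into the left-hand side.
Derivatives of the ansatz:
  u_t = A x + B e^{t}
  u_xx = C e^{- x}
  u_x = A t - C e^{- x}
Term by term:
  3·u^2·u_t = 3 A^{3} t^{2} x^{3} + 3 A^{2} B t^{2} x^{2} e^{t} + 6 A^{2} B t x^{2} e^{t} + 6 A^{2} C t x^{2} e^{- x} + 6 A B^{2} t x e^{2 t} + 3 A B^{2} x e^{2 t} + 6 A B C t x e^{t} e^{- x} + 6 A B C x e^{t} e^{- x} + 3 A C^{2} x e^{- 2 x} + 3 B^{3} e^{3 t} + 6 B^{2} C e^{2 t} e^{- x} + 3 B C^{2} e^{t} e^{- 2 x}
  -3·u^2·u_xx = - 3 A^{2} C t^{2} x^{2} e^{- x} - 6 A B C t x e^{t} e^{- x} - 6 A C^{2} t x e^{- 2 x} - 3 B^{2} C e^{2 t} e^{- x} - 6 B C^{2} e^{t} e^{- 2 x} - 3 C^{3} e^{- 3 x}
  u·u_x = A^{2} t^{2} x + A B t e^{t} - A C t x e^{- x} + A C t e^{- x} - B C e^{t} e^{- x} - C^{2} e^{- 2 x}
So the left-hand side equals
  3 A^{3} t^{2} x^{3} + 3 A^{2} B t^{2} x^{2} e^{t} + 6 A^{2} B t x^{2} e^{t} - 3 A^{2} C t^{2} x^{2} e^{- x} + 6 A^{2} C t x^{2} e^{- x} + A^{2} t^{2} x + 6 A B^{2} t x e^{2 t} + 3 A B^{2} x e^{2 t} + 6 A B C x e^{t} e^{- x} + A B t e^{t} - 6 A C^{2} t x e^{- 2 x} + 3 A C^{2} x e^{- 2 x} - A C t x e^{- x} + A C t e^{- x} + 3 B^{3} e^{3 t} + 3 B^{2} C e^{2 t} e^{- x} - 3 B C^{2} e^{t} e^{- 2 x} - B C e^{t} e^{- x} - 3 C^{3} e^{- 3 x} - C^{2} e^{- 2 x}
This must equal f(x, t) identically; expanded, f = 81 t^{2} x^{3} + 54 t^{2} x^{2} e^{t} - 81 t^{2} x^{2} e^{- x} + 9 t^{2} x + 108 t x^{2} e^{t} + 162 t x^{2} e^{- x} + 72 t x e^{2 t} - 9 t x e^{- x} - 162 t x e^{- 2 x} + 6 t e^{t} + 9 t e^{- x} + 36 x e^{2 t} + 108 x e^{t} e^{- x} + 81 x e^{- 2 x} + 24 e^{3 t} + 36 e^{2 t} e^{- x} - 6 e^{t} e^{- x} - 54 e^{t} e^{- 2 x} - 9 e^{- 2 x} - 81 e^{- 3 x}.
Matching coefficients of the independent functions:
(each divided by its leading coefficient; functions giving the same equation are listed together)
  [t e^{t}]:  A B - 6 = 0
  [t e^{- x}, t x e^{- x}]:  A C - 9 = 0
  [t^{2} x]:  A^{2} - 9 = 0
  [t^{2} x^{3}]:  A^{3} - 27 = 0
  [x e^{2 t}, t x e^{2 t}]:  A B^{2} - 12 = 0
  [x e^{- 2 x}, t x e^{- 2 x}]:  A C^{2} - 27 = 0
  [e^{t} e^{- 2 x}]:  B C^{2} - 18 = 0
  [e^{t} e^{- x}]:  B C - 6 = 0
  [e^{2 t} e^{- x}]:  B^{2} C - 12 = 0
  [t x^{2} e^{t}, t^{2} x^{2} e^{t}]:  A^{2} B - 18 = 0
  [t x^{2} e^{- x}, t^{2} x^{2} e^{- x}]:  A^{2} C - 27 = 0
  [x e^{t} e^{- x}]:  A B C - 18 = 0
  [e^{3 t}]:  B^{3} - 8 = 0
  [e^{- 3 x}]:  C^{3} - 27 = 0
  [e^{- 2 x}]:  C^{2} - 9 = 0
Solving: A = 3, B = 2, C = 3.
Check against the point condition:
  u(0, 0) = 5  ⟹  B + C = 5  ✓
Hence u(x, t) = 3 t x + 2 e^{t} + 3 e^{- x}.

Answer: u(x, t) = 3 t x + 2 e^{t} + 3 e^{- x}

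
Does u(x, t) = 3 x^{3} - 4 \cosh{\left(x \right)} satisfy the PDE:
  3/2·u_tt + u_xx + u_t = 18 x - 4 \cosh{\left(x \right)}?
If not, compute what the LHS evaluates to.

Evaluate each term of the left-hand side for u = 3 x^{3} - 4 \cosh{\left(x \right)}.
Derivatives:
  u_tt = 0
  u_xx = 18 x - 4 \cosh{\left(x \right)}
  u_t = 0
Terms:
  3/2·u_tt = 0
  u_xx = 18 x - 4 \cosh{\left(x \right)}
  u_t = 0
Sum: LHS = 18 x - 4 \cosh{\left(x \right)}
This is exactly the given right-hand side, so u is a solution.

Answer: Yes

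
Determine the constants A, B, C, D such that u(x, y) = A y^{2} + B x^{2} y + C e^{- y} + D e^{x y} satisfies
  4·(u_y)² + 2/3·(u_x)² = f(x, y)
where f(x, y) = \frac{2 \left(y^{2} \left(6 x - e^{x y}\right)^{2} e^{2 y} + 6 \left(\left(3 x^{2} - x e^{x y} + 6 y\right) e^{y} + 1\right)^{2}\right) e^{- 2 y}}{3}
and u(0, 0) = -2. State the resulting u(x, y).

Substitute the ansatz u = A y^{2} + B x^{2} y + C e^{- y} + D e^{x y} into the left-hand side.
Derivatives of the ansatz:
  u_y = 2 A y + B x^{2} - C e^{- y} + D x e^{x y}
  u_x = 2 B x y + D y e^{x y}
Term by term:
  4·(u_y)² = 16 A^{2} y^{2} + 16 A B x^{2} y - 16 A C y e^{- y} + 16 A D x y e^{x y} + 4 B^{2} x^{4} - 8 B C x^{2} e^{- y} + 8 B D x^{3} e^{x y} + 4 C^{2} e^{- 2 y} - 8 C D x e^{- y} e^{x y} + 4 D^{2} x^{2} e^{2 x y}
  2/3·(u_x)² = \frac{8 B^{2} x^{2} y^{2}}{3} + \frac{8 B D x y^{2} e^{x y}}{3} + \frac{2 D^{2} y^{2} e^{2 x y}}{3}
So the left-hand side equals
  16 A^{2} y^{2} + 16 A B x^{2} y - 16 A C y e^{- y} + 16 A D x y e^{x y} + 4 B^{2} x^{4} + \frac{8 B^{2} x^{2} y^{2}}{3} - 8 B C x^{2} e^{- y} + 8 B D x^{3} e^{x y} + \frac{8 B D x y^{2} e^{x y}}{3} + 4 C^{2} e^{- 2 y} - 8 C D x e^{- y} e^{x y} + 4 D^{2} x^{2} e^{2 x y} + \frac{2 D^{2} y^{2} e^{2 x y}}{3}
This must equal f(x, y) identically; expanded, f = 36 x^{4} - 24 x^{3} e^{x y} + 24 x^{2} y^{2} + 144 x^{2} y + 4 x^{2} e^{2 x y} + 24 x^{2} e^{- y} - 8 x y^{2} e^{x y} - 48 x y e^{x y} - 8 x e^{- y} e^{x y} + \frac{2 y^{2} e^{2 x y}}{3} + 144 y^{2} + 48 y e^{- y} + 4 e^{- 2 y}.
Matching coefficients of the independent functions:
  [x^{4}]:  4 B^{2} = 36
  [y^{2}]:  16 A^{2} = 144
  [x^{2} y]:  16 A B = 144
  [x^{2} y^{2}]:  \frac{8 B^{2}}{3} = 24
  [x^{2} e^{- y}]:  - 8 B C = 24
  [x^{2} e^{2 x y}]:  4 D^{2} = 4
  [x^{3} e^{x y}]:  8 B D = -24
  [y e^{- y}]:  - 16 A C = 48
  [y^{2} e^{2 x y}]:  \frac{2 D^{2}}{3} = \frac{2}{3}
  [x y e^{x y}]:  16 A D = -48
  [x y^{2} e^{x y}]:  \frac{8 B D}{3} = -8
  [x e^{- y} e^{x y}]:  - 8 C D = -8
  [e^{- 2 y}]:  4 C^{2} = 4
These equations allow (A, B, C, D) = (-3, -3, 1, 1) or (3, 3, -1, -1).
Impose the point condition(s):
  u(0, 0) = -2  ⟹  C + D = -2
Only A = 3, B = 3, C = -1, D = -1 satisfies everything.
Hence u(x, y) = 3 x^{2} y + 3 y^{2} - e^{x y} - e^{- y}.

Answer: u(x, y) = 3 x^{2} y + 3 y^{2} - e^{x y} - e^{- y}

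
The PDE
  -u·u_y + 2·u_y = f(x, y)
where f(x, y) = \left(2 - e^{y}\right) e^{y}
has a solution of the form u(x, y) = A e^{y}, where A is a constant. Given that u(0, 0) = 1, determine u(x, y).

Answer: u(x, y) = e^{y}

Derivation:
Substitute the ansatz u = A e^{y} into the left-hand side.
Derivatives of the ansatz:
  u_y = A e^{y}
Term by term:
  -u·u_y = - A^{2} e^{2 y}
  2·u_y = 2 A e^{y}
So the left-hand side equals
  - A^{2} e^{2 y} + 2 A e^{y}
This must equal f(x, y) identically; expanded, f = - e^{2 y} + 2 e^{y}.
Matching coefficients of the independent functions:
  [e^{y}]:  2 A = 2
  [e^{2 y}]:  - A^{2} = -1
Solving: A = 1.
Check against the point condition:
  u(0, 0) = 1  ⟹  A = 1  ✓
Hence u(x, y) = e^{y}.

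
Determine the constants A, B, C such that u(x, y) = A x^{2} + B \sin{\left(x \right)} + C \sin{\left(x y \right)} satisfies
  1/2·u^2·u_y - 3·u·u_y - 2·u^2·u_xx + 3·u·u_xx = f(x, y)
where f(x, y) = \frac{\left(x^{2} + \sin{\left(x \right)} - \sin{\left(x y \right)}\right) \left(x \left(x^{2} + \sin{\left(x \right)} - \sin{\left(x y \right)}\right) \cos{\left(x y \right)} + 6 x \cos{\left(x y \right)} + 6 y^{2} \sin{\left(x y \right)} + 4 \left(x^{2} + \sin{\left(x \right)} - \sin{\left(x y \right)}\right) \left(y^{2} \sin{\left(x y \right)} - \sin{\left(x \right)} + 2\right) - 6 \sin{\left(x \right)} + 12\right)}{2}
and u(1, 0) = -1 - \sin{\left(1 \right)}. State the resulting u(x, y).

Substitute the ansatz u = A x^{2} + B \sin{\left(x \right)} + C \sin{\left(x y \right)} into the left-hand side.
Derivatives of the ansatz:
  u_y = C x \cos{\left(x y \right)}
  u_xx = 2 A - B \sin{\left(x \right)} - C y^{2} \sin{\left(x y \right)}
Term by term:
  1/2·u^2·u_y = \frac{A^{2} C x^{5} \cos{\left(x y \right)}}{2} + A B C x^{3} \sin{\left(x \right)} \cos{\left(x y \right)} + A C^{2} x^{3} \sin{\left(x y \right)} \cos{\left(x y \right)} + \frac{B^{2} C x \sin^{2}{\left(x \right)} \cos{\left(x y \right)}}{2} + B C^{2} x \sin{\left(x \right)} \sin{\left(x y \right)} \cos{\left(x y \right)} + \frac{C^{3} x \sin^{2}{\left(x y \right)} \cos{\left(x y \right)}}{2}
  -3·u·u_y = - 3 A C x^{3} \cos{\left(x y \right)} - 3 B C x \sin{\left(x \right)} \cos{\left(x y \right)} - 3 C^{2} x \sin{\left(x y \right)} \cos{\left(x y \right)}
  -2·u^2·u_xx = - 4 A^{3} x^{4} + 2 A^{2} B x^{4} \sin{\left(x \right)} - 8 A^{2} B x^{2} \sin{\left(x \right)} + 2 A^{2} C x^{4} y^{2} \sin{\left(x y \right)} - 8 A^{2} C x^{2} \sin{\left(x y \right)} + 4 A B^{2} x^{2} \sin^{2}{\left(x \right)} - 4 A B^{2} \sin^{2}{\left(x \right)} + 4 A B C x^{2} y^{2} \sin{\left(x \right)} \sin{\left(x y \right)} + 4 A B C x^{2} \sin{\left(x \right)} \sin{\left(x y \right)} - 8 A B C \sin{\left(x \right)} \sin{\left(x y \right)} + 4 A C^{2} x^{2} y^{2} \sin^{2}{\left(x y \right)} - 4 A C^{2} \sin^{2}{\left(x y \right)} + 2 B^{3} \sin^{3}{\left(x \right)} + 2 B^{2} C y^{2} \sin^{2}{\left(x \right)} \sin{\left(x y \right)} + 4 B^{2} C \sin^{2}{\left(x \right)} \sin{\left(x y \right)} + 4 B C^{2} y^{2} \sin{\left(x \right)} \sin^{2}{\left(x y \right)} + 2 B C^{2} \sin{\left(x \right)} \sin^{2}{\left(x y \right)} + 2 C^{3} y^{2} \sin^{3}{\left(x y \right)}
  3·u·u_xx = 6 A^{2} x^{2} - 3 A B x^{2} \sin{\left(x \right)} + 6 A B \sin{\left(x \right)} - 3 A C x^{2} y^{2} \sin{\left(x y \right)} + 6 A C \sin{\left(x y \right)} - 3 B^{2} \sin^{2}{\left(x \right)} - 3 B C y^{2} \sin{\left(x \right)} \sin{\left(x y \right)} - 3 B C \sin{\left(x \right)} \sin{\left(x y \right)} - 3 C^{2} y^{2} \sin^{2}{\left(x y \right)}
Sum these and collect like terms in the independent variables.
This must equal f(x, y) identically; expanded, f = \frac{x^{5} \cos{\left(x y \right)}}{2} + 2 x^{4} y^{2} \sin{\left(x y \right)} - 2 x^{4} \sin{\left(x \right)} + 4 x^{4} + x^{3} \sin{\left(x \right)} \cos{\left(x y \right)} - x^{3} \sin{\left(x y \right)} \cos{\left(x y \right)} + 3 x^{3} \cos{\left(x y \right)} + 4 x^{2} y^{2} \sin{\left(x \right)} \sin{\left(x y \right)} - 4 x^{2} y^{2} \sin^{2}{\left(x y \right)} + 3 x^{2} y^{2} \sin{\left(x y \right)} - 4 x^{2} \sin^{2}{\left(x \right)} + 4 x^{2} \sin{\left(x \right)} \sin{\left(x y \right)} + 5 x^{2} \sin{\left(x \right)} - 8 x^{2} \sin{\left(x y \right)} + 6 x^{2} + \frac{x \sin^{2}{\left(x \right)} \cos{\left(x y \right)}}{2} - x \sin{\left(x \right)} \sin{\left(x y \right)} \cos{\left(x y \right)} + 3 x \sin{\left(x \right)} \cos{\left(x y \right)} + \frac{x \sin^{2}{\left(x y \right)} \cos{\left(x y \right)}}{2} - 3 x \sin{\left(x y \right)} \cos{\left(x y \right)} + 2 y^{2} \sin^{2}{\left(x \right)} \sin{\left(x y \right)} - 4 y^{2} \sin{\left(x \right)} \sin^{2}{\left(x y \right)} + 3 y^{2} \sin{\left(x \right)} \sin{\left(x y \right)} + 2 y^{2} \sin^{3}{\left(x y \right)} - 3 y^{2} \sin^{2}{\left(x y \right)} - 2 \sin^{3}{\left(x \right)} + 4 \sin^{2}{\left(x \right)} \sin{\left(x y \right)} + \sin^{2}{\left(x \right)} - 2 \sin{\left(x \right)} \sin^{2}{\left(x y \right)} - 5 \sin{\left(x \right)} \sin{\left(x y \right)} + 6 \sin{\left(x \right)} + 4 \sin^{2}{\left(x y \right)} - 6 \sin{\left(x y \right)}.
Matching coefficients of the independent functions:
(each divided by its leading coefficient; functions giving the same equation are listed together)
  [x^{2}]:  A^{2} - 1 = 0
  [x^{4}]:  A^{3} + 1 = 0
  [x^{2} \sin{\left(x \right)}]:  A^{2} B + \frac{3 A B}{8} + \frac{5}{8} = 0
  [x^{2} \sin^{2}{\left(x \right)}]:  A B^{2} + 1 = 0
  [x^{2} \sin{\left(x y \right)}, x^{5} \cos{\left(x y \right)}, x^{4} y^{2} \sin{\left(x y \right)}]:  A^{2} C - 1 = 0
  [x^{3} \cos{\left(x y \right)}, x^{2} y^{2} \sin{\left(x y \right)}, \sin{\left(x y \right)}]:  A C + 1 = 0
  [x^{4} \sin{\left(x \right)}]:  A^{2} B + 1 = 0
  [y^{2} \sin^{2}{\left(x y \right)}, x \sin{\left(x y \right)} \cos{\left(x y \right)}]:  C^{2} - 1 = 0
  [y^{2} \sin^{3}{\left(x y \right)}, x \sin^{2}{\left(x y \right)} \cos{\left(x y \right)}]:  C^{3} - 1 = 0
  [\sin{\left(x \right)} \sin{\left(x y \right)}]:  A B C + \frac{3 B C}{8} - \frac{5}{8} = 0
  [\sin{\left(x \right)} \sin^{2}{\left(x y \right)}, y^{2} \sin{\left(x \right)} \sin^{2}{\left(x y \right)}, x \sin{\left(x \right)} \sin{\left(x y \right)} \cos{\left(x y \right)}]:  B C^{2} + 1 = 0
  [\sin^{2}{\left(x \right)} \sin{\left(x y \right)}, x \sin^{2}{\left(x \right)} \cos{\left(x y \right)}, y^{2} \sin^{2}{\left(x \right)} \sin{\left(x y \right)}]:  B^{2} C - 1 = 0
  [x \sin{\left(x \right)} \cos{\left(x y \right)}, y^{2} \sin{\left(x \right)} \sin{\left(x y \right)}]:  B C + 1 = 0
  [x^{2} y^{2} \sin^{2}{\left(x y \right)}, x^{3} \sin{\left(x y \right)} \cos{\left(x y \right)}, \sin^{2}{\left(x y \right)}]:  A C^{2} + 1 = 0
  [x^{2} \sin{\left(x \right)} \sin{\left(x y \right)}, x^{3} \sin{\left(x \right)} \cos{\left(x y \right)}, x^{2} y^{2} \sin{\left(x \right)} \sin{\left(x y \right)}]:  A B C - 1 = 0
  [\sin{\left(x \right)}]:  A B - 1 = 0
  [\sin^{2}{\left(x \right)}]:  A B^{2} + \frac{3 B^{2}}{4} + \frac{1}{4} = 0
  [\sin^{3}{\left(x \right)}]:  B^{3} + 1 = 0
Solving: A = -1, B = -1, C = 1.
Check against the point condition:
  u(1, 0) = -1 - \sin{\left(1 \right)}  ⟹  A + B \sin{\left(1 \right)} = -1 - \sin{\left(1 \right)}  ✓
Hence u(x, y) = - x^{2} - \sin{\left(x \right)} + \sin{\left(x y \right)}.

Answer: u(x, y) = - x^{2} - \sin{\left(x \right)} + \sin{\left(x y \right)}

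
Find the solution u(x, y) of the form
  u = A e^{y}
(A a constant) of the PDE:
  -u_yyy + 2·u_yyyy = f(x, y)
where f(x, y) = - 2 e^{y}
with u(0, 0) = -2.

Substitute the ansatz u = A e^{y} into the left-hand side.
Derivatives of the ansatz:
  u_yyy = A e^{y}
  u_yyyy = A e^{y}
Term by term:
  -u_yyy = - A e^{y}
  2·u_yyyy = 2 A e^{y}
So the left-hand side equals
  A e^{y}
This must equal f(x, y) = - 2 e^{y} identically.
Matching coefficients of the independent functions:
  [e^{y}]:  A = -2
Solving: A = -2.
Check against the point condition:
  u(0, 0) = -2  ⟹  A = -2  ✓
Hence u(x, y) = - 2 e^{y}.

Answer: u(x, y) = - 2 e^{y}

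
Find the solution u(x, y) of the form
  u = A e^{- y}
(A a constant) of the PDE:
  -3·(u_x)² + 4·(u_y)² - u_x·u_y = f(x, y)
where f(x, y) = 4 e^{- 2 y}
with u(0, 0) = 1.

Substitute the ansatz u = A e^{- y} into the left-hand side.
Derivatives of the ansatz:
  u_x = 0
  u_y = - A e^{- y}
Term by term:
  -3·(u_x)² = 0
  4·(u_y)² = 4 A^{2} e^{- 2 y}
  -u_x·u_y = 0
So the left-hand side equals
  4 A^{2} e^{- 2 y}
This must equal f(x, y) = 4 e^{- 2 y} identically.
Matching coefficients of the independent functions:
  [e^{- 2 y}]:  4 A^{2} = 4
These equations allow (A) = (-1) or (1).
Impose the point condition(s):
  u(0, 0) = 1  ⟹  A = 1
Only A = 1 satisfies everything.
Hence u(x, y) = e^{- y}.

Answer: u(x, y) = e^{- y}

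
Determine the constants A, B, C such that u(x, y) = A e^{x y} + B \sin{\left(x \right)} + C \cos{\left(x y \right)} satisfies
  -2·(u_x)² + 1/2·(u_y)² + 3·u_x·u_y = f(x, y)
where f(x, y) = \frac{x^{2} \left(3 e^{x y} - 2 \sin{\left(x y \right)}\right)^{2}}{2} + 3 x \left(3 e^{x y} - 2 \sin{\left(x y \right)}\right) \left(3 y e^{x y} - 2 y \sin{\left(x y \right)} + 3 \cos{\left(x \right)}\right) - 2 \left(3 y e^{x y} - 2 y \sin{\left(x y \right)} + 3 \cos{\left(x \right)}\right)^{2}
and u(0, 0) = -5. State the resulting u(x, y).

Substitute the ansatz u = A e^{x y} + B \sin{\left(x \right)} + C \cos{\left(x y \right)} into the left-hand side.
Derivatives of the ansatz:
  u_x = A y e^{x y} + B \cos{\left(x \right)} - C y \sin{\left(x y \right)}
  u_y = A x e^{x y} - C x \sin{\left(x y \right)}
Term by term:
  -2·(u_x)² = - 2 A^{2} y^{2} e^{2 x y} - 4 A B y e^{x y} \cos{\left(x \right)} + 4 A C y^{2} e^{x y} \sin{\left(x y \right)} - 2 B^{2} \cos^{2}{\left(x \right)} + 4 B C y \sin{\left(x y \right)} \cos{\left(x \right)} - 2 C^{2} y^{2} \sin^{2}{\left(x y \right)}
  1/2·(u_y)² = \frac{A^{2} x^{2} e^{2 x y}}{2} - A C x^{2} e^{x y} \sin{\left(x y \right)} + \frac{C^{2} x^{2} \sin^{2}{\left(x y \right)}}{2}
  3·u_x·u_y = 3 A^{2} x y e^{2 x y} + 3 A B x e^{x y} \cos{\left(x \right)} - 6 A C x y e^{x y} \sin{\left(x y \right)} - 3 B C x \sin{\left(x y \right)} \cos{\left(x \right)} + 3 C^{2} x y \sin^{2}{\left(x y \right)}
So the left-hand side equals
  \frac{A^{2} x^{2} e^{2 x y}}{2} + 3 A^{2} x y e^{2 x y} - 2 A^{2} y^{2} e^{2 x y} + 3 A B x e^{x y} \cos{\left(x \right)} - 4 A B y e^{x y} \cos{\left(x \right)} - A C x^{2} e^{x y} \sin{\left(x y \right)} - 6 A C x y e^{x y} \sin{\left(x y \right)} + 4 A C y^{2} e^{x y} \sin{\left(x y \right)} - 2 B^{2} \cos^{2}{\left(x \right)} - 3 B C x \sin{\left(x y \right)} \cos{\left(x \right)} + 4 B C y \sin{\left(x y \right)} \cos{\left(x \right)} + \frac{C^{2} x^{2} \sin^{2}{\left(x y \right)}}{2} + 3 C^{2} x y \sin^{2}{\left(x y \right)} - 2 C^{2} y^{2} \sin^{2}{\left(x y \right)}
This must equal f(x, y) identically; expanded, f = \frac{9 x^{2} e^{2 x y}}{2} - 6 x^{2} e^{x y} \sin{\left(x y \right)} + 2 x^{2} \sin^{2}{\left(x y \right)} + 27 x y e^{2 x y} - 36 x y e^{x y} \sin{\left(x y \right)} + 12 x y \sin^{2}{\left(x y \right)} + 27 x e^{x y} \cos{\left(x \right)} - 18 x \sin{\left(x y \right)} \cos{\left(x \right)} - 18 y^{2} e^{2 x y} + 24 y^{2} e^{x y} \sin{\left(x y \right)} - 8 y^{2} \sin^{2}{\left(x y \right)} - 36 y e^{x y} \cos{\left(x \right)} + 24 y \sin{\left(x y \right)} \cos{\left(x \right)} - 18 \cos^{2}{\left(x \right)}.
Matching coefficients of the independent functions:
  [x^{2} e^{2 x y}]:  \frac{A^{2}}{2} = \frac{9}{2}
  [x^{2} \sin^{2}{\left(x y \right)}]:  \frac{C^{2}}{2} = 2
  [y^{2} e^{2 x y}]:  - 2 A^{2} = -18
  [y^{2} \sin^{2}{\left(x y \right)}]:  - 2 C^{2} = -8
  [x y e^{2 x y}]:  3 A^{2} = 27
  [x y \sin^{2}{\left(x y \right)}]:  3 C^{2} = 12
  [x e^{x y} \cos{\left(x \right)}]:  3 A B = 27
  [x \sin{\left(x y \right)} \cos{\left(x \right)}]:  - 3 B C = -18
  [x^{2} e^{x y} \sin{\left(x y \right)}]:  - A C = -6
  [y e^{x y} \cos{\left(x \right)}]:  - 4 A B = -36
  [y \sin{\left(x y \right)} \cos{\left(x \right)}]:  4 B C = 24
  [y^{2} e^{x y} \sin{\left(x y \right)}]:  4 A C = 24
  [x y e^{x y} \sin{\left(x y \right)}]:  - 6 A C = -36
  [\cos^{2}{\left(x \right)}]:  - 2 B^{2} = -18
These equations allow (A, B, C) = (-3, -3, -2) or (3, 3, 2).
Impose the point condition(s):
  u(0, 0) = -5  ⟹  A + C = -5
Only A = -3, B = -3, C = -2 satisfies everything.
Hence u(x, y) = - 3 e^{x y} - 3 \sin{\left(x \right)} - 2 \cos{\left(x y \right)}.

Answer: u(x, y) = - 3 e^{x y} - 3 \sin{\left(x \right)} - 2 \cos{\left(x y \right)}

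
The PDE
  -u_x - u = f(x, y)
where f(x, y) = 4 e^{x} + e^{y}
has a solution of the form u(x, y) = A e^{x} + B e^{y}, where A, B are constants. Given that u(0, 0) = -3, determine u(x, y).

Answer: u(x, y) = - 2 e^{x} - e^{y}

Derivation:
Substitute the ansatz u = A e^{x} + B e^{y} into the left-hand side.
Derivatives of the ansatz:
  u_x = A e^{x}
Term by term:
  -u_x = - A e^{x}
  -u = - A e^{x} - B e^{y}
So the left-hand side equals
  - 2 A e^{x} - B e^{y}
This must equal f(x, y) = 4 e^{x} + e^{y} identically.
Matching coefficients of the independent functions:
  [e^{x}]:  - 2 A = 4
  [e^{y}]:  - B = 1
Solving: A = -2, B = -1.
Check against the point condition:
  u(0, 0) = -3  ⟹  A + B = -3  ✓
Hence u(x, y) = - 2 e^{x} - e^{y}.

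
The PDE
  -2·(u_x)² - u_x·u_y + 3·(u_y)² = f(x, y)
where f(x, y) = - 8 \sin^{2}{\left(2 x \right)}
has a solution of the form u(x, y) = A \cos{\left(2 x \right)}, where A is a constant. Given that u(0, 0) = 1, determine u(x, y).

Answer: u(x, y) = \cos{\left(2 x \right)}

Derivation:
Substitute the ansatz u = A \cos{\left(2 x \right)} into the left-hand side.
Derivatives of the ansatz:
  u_x = - 2 A \sin{\left(2 x \right)}
  u_y = 0
Term by term:
  -2·(u_x)² = - 8 A^{2} \sin^{2}{\left(2 x \right)}
  -u_x·u_y = 0
  3·(u_y)² = 0
So the left-hand side equals
  - 8 A^{2} \sin^{2}{\left(2 x \right)}
This must equal f(x, y) = - 8 \sin^{2}{\left(2 x \right)} identically.
Matching coefficients of the independent functions:
  [\sin^{2}{\left(2 x \right)}]:  - 8 A^{2} = -8
These equations allow (A) = (-1) or (1).
Impose the point condition(s):
  u(0, 0) = 1  ⟹  A = 1
Only A = 1 satisfies everything.
Hence u(x, y) = \cos{\left(2 x \right)}.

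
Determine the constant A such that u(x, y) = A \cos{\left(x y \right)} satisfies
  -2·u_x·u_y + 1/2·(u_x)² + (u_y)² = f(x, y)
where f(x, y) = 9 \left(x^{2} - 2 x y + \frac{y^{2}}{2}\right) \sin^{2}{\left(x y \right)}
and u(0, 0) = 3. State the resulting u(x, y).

Answer: u(x, y) = 3 \cos{\left(x y \right)}

Derivation:
Substitute the ansatz u = A \cos{\left(x y \right)} into the left-hand side.
Derivatives of the ansatz:
  u_x = - A y \sin{\left(x y \right)}
  u_y = - A x \sin{\left(x y \right)}
Term by term:
  -2·u_x·u_y = - 2 A^{2} x y \sin^{2}{\left(x y \right)}
  1/2·(u_x)² = \frac{A^{2} y^{2} \sin^{2}{\left(x y \right)}}{2}
  (u_y)² = A^{2} x^{2} \sin^{2}{\left(x y \right)}
So the left-hand side equals
  A^{2} x^{2} \sin^{2}{\left(x y \right)} - 2 A^{2} x y \sin^{2}{\left(x y \right)} + \frac{A^{2} y^{2} \sin^{2}{\left(x y \right)}}{2}
This must equal f(x, y) identically; expanded, f = 9 x^{2} \sin^{2}{\left(x y \right)} - 18 x y \sin^{2}{\left(x y \right)} + \frac{9 y^{2} \sin^{2}{\left(x y \right)}}{2}.
Matching coefficients of the independent functions:
  [x^{2} \sin^{2}{\left(x y \right)}]:  A^{2} = 9
  [y^{2} \sin^{2}{\left(x y \right)}]:  \frac{A^{2}}{2} = \frac{9}{2}
  [x y \sin^{2}{\left(x y \right)}]:  - 2 A^{2} = -18
These equations allow (A) = (-3) or (3).
Impose the point condition(s):
  u(0, 0) = 3  ⟹  A = 3
Only A = 3 satisfies everything.
Hence u(x, y) = 3 \cos{\left(x y \right)}.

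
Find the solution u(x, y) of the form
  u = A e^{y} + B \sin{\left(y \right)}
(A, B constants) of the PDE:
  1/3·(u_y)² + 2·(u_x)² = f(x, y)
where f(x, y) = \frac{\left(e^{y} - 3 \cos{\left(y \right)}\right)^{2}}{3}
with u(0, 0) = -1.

Substitute the ansatz u = A e^{y} + B \sin{\left(y \right)} into the left-hand side.
Derivatives of the ansatz:
  u_y = A e^{y} + B \cos{\left(y \right)}
  u_x = 0
Term by term:
  1/3·(u_y)² = \frac{A^{2} e^{2 y}}{3} + \frac{2 A B e^{y} \cos{\left(y \right)}}{3} + \frac{B^{2} \cos^{2}{\left(y \right)}}{3}
  2·(u_x)² = 0
So the left-hand side equals
  \frac{A^{2} e^{2 y}}{3} + \frac{2 A B e^{y} \cos{\left(y \right)}}{3} + \frac{B^{2} \cos^{2}{\left(y \right)}}{3}
This must equal f(x, y) identically; expanded, f = \frac{e^{2 y}}{3} - 2 e^{y} \cos{\left(y \right)} + 3 \cos^{2}{\left(y \right)}.
Matching coefficients of the independent functions:
  [e^{y} \cos{\left(y \right)}]:  \frac{2 A B}{3} = -2
  [e^{2 y}]:  \frac{A^{2}}{3} = \frac{1}{3}
  [\cos^{2}{\left(y \right)}]:  \frac{B^{2}}{3} = 3
These equations allow (A, B) = (-1, 3) or (1, -3).
Impose the point condition(s):
  u(0, 0) = -1  ⟹  A = -1
Only A = -1, B = 3 satisfies everything.
Hence u(x, y) = - e^{y} + 3 \sin{\left(y \right)}.

Answer: u(x, y) = - e^{y} + 3 \sin{\left(y \right)}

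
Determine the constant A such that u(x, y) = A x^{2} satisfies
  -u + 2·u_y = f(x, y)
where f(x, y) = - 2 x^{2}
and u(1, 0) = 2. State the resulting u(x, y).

Substitute the ansatz u = A x^{2} into the left-hand side.
Derivatives of the ansatz:
  u_y = 0
Term by term:
  -u = - A x^{2}
  2·u_y = 0
So the left-hand side equals
  - A x^{2}
This must equal f(x, y) = - 2 x^{2} identically.
Matching coefficients of the independent functions:
  [x^{2}]:  - A = -2
Solving: A = 2.
Check against the point condition:
  u(1, 0) = 2  ⟹  A = 2  ✓
Hence u(x, y) = 2 x^{2}.

Answer: u(x, y) = 2 x^{2}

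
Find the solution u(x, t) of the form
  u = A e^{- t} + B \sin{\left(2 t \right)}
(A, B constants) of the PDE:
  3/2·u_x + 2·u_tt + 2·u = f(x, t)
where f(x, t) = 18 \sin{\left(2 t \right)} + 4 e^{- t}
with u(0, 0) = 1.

Substitute the ansatz u = A e^{- t} + B \sin{\left(2 t \right)} into the left-hand side.
Derivatives of the ansatz:
  u_x = 0
  u_tt = A e^{- t} - 4 B \sin{\left(2 t \right)}
Term by term:
  3/2·u_x = 0
  2·u_tt = 2 A e^{- t} - 8 B \sin{\left(2 t \right)}
  2·u = 2 A e^{- t} + 2 B \sin{\left(2 t \right)}
So the left-hand side equals
  4 A e^{- t} - 6 B \sin{\left(2 t \right)}
This must equal f(x, t) = 18 \sin{\left(2 t \right)} + 4 e^{- t} identically.
Matching coefficients of the independent functions:
  [e^{- t}]:  4 A = 4
  [\sin{\left(2 t \right)}]:  - 6 B = 18
Solving: A = 1, B = -3.
Check against the point condition:
  u(0, 0) = 1  ⟹  A = 1  ✓
Hence u(x, t) = - 3 \sin{\left(2 t \right)} + e^{- t}.

Answer: u(x, t) = - 3 \sin{\left(2 t \right)} + e^{- t}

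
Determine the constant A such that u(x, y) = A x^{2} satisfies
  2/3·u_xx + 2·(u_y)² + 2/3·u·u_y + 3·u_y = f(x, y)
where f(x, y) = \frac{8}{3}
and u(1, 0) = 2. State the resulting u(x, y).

Substitute the ansatz u = A x^{2} into the left-hand side.
Derivatives of the ansatz:
  u_xx = 2 A
  u_y = 0
Term by term:
  2/3·u_xx = \frac{4 A}{3}
  2·(u_y)² = 0
  2/3·u·u_y = 0
  3·u_y = 0
So the left-hand side equals
  \frac{4 A}{3}
This must equal f(x, y) = \frac{8}{3} identically.
Matching coefficients of the independent functions:
  [constant term]:  \frac{4 A}{3} = \frac{8}{3}
Solving: A = 2.
Check against the point condition:
  u(1, 0) = 2  ⟹  A = 2  ✓
Hence u(x, y) = 2 x^{2}.

Answer: u(x, y) = 2 x^{2}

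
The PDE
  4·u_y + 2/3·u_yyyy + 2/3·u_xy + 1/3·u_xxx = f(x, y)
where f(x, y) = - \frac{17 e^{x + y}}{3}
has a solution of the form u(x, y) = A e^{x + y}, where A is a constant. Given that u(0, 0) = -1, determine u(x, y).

Substitute the ansatz u = A e^{x + y} into the left-hand side.
Derivatives of the ansatz:
  u_y = A e^{x} e^{y}
  u_yyyy = A e^{x} e^{y}
  u_xy = A e^{x} e^{y}
  u_xxx = A e^{x} e^{y}
Term by term:
  4·u_y = 4 A e^{x} e^{y}
  2/3·u_yyyy = \frac{2 A e^{x} e^{y}}{3}
  2/3·u_xy = \frac{2 A e^{x} e^{y}}{3}
  1/3·u_xxx = \frac{A e^{x} e^{y}}{3}
So the left-hand side equals
  \frac{17 A e^{x} e^{y}}{3}
This must equal f(x, y) identically; expanded, f = - \frac{17 e^{x} e^{y}}{3}.
Matching coefficients of the independent functions:
  [e^{x} e^{y}]:  \frac{17 A}{3} = - \frac{17}{3}
Solving: A = -1.
Check against the point condition:
  u(0, 0) = -1  ⟹  A = -1  ✓
Hence u(x, y) = - e^{x + y}.

Answer: u(x, y) = - e^{x + y}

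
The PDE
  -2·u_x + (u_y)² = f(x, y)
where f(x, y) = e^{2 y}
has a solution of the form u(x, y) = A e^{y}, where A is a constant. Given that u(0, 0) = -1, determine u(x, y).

Substitute the ansatz u = A e^{y} into the left-hand side.
Derivatives of the ansatz:
  u_x = 0
  u_y = A e^{y}
Term by term:
  -2·u_x = 0
  (u_y)² = A^{2} e^{2 y}
So the left-hand side equals
  A^{2} e^{2 y}
This must equal f(x, y) = e^{2 y} identically.
Matching coefficients of the independent functions:
  [e^{2 y}]:  A^{2} = 1
These equations allow (A) = (-1) or (1).
Impose the point condition(s):
  u(0, 0) = -1  ⟹  A = -1
Only A = -1 satisfies everything.
Hence u(x, y) = - e^{y}.

Answer: u(x, y) = - e^{y}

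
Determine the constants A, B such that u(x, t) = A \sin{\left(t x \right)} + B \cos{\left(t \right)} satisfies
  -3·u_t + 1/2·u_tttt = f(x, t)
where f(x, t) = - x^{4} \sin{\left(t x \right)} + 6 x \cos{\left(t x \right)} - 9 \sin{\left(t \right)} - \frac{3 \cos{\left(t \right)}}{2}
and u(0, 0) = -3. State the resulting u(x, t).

Substitute the ansatz u = A \sin{\left(t x \right)} + B \cos{\left(t \right)} into the left-hand side.
Derivatives of the ansatz:
  u_t = A x \cos{\left(t x \right)} - B \sin{\left(t \right)}
  u_tttt = A x^{4} \sin{\left(t x \right)} + B \cos{\left(t \right)}
Term by term:
  -3·u_t = - 3 A x \cos{\left(t x \right)} + 3 B \sin{\left(t \right)}
  1/2·u_tttt = \frac{A x^{4} \sin{\left(t x \right)}}{2} + \frac{B \cos{\left(t \right)}}{2}
So the left-hand side equals
  \frac{A x^{4} \sin{\left(t x \right)}}{2} - 3 A x \cos{\left(t x \right)} + 3 B \sin{\left(t \right)} + \frac{B \cos{\left(t \right)}}{2}
This must equal f(x, t) = - x^{4} \sin{\left(t x \right)} + 6 x \cos{\left(t x \right)} - 9 \sin{\left(t \right)} - \frac{3 \cos{\left(t \right)}}{2} identically.
Matching coefficients of the independent functions:
  [x \cos{\left(t x \right)}]:  - 3 A = 6
  [x^{4} \sin{\left(t x \right)}]:  \frac{A}{2} = -1
  [\sin{\left(t \right)}]:  3 B = -9
  [\cos{\left(t \right)}]:  \frac{B}{2} = - \frac{3}{2}
Solving: A = -2, B = -3.
Check against the point condition:
  u(0, 0) = -3  ⟹  B = -3  ✓
Hence u(x, t) = - 2 \sin{\left(t x \right)} - 3 \cos{\left(t \right)}.

Answer: u(x, t) = - 2 \sin{\left(t x \right)} - 3 \cos{\left(t \right)}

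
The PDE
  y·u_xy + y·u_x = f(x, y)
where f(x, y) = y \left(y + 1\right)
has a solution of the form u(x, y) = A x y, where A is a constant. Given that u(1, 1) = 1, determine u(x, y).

Substitute the ansatz u = A x y into the left-hand side.
Derivatives of the ansatz:
  u_xy = A
  u_x = A y
Term by term:
  y·u_xy = A y
  y·u_x = A y^{2}
So the left-hand side equals
  A y^{2} + A y
This must equal f(x, y) identically; expanded, f = y^{2} + y.
Matching coefficients of the independent functions:
  [y, y^{2}]:  A = 1
Solving: A = 1.
Check against the point condition:
  u(1, 1) = 1  ⟹  A = 1  ✓
Hence u(x, y) = x y.

Answer: u(x, y) = x y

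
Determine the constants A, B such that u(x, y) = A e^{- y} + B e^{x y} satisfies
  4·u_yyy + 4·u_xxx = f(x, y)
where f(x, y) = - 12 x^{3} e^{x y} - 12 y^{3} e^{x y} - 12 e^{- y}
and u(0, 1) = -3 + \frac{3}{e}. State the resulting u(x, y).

Substitute the ansatz u = A e^{- y} + B e^{x y} into the left-hand side.
Derivatives of the ansatz:
  u_yyy = - A e^{- y} + B x^{3} e^{x y}
  u_xxx = B y^{3} e^{x y}
Term by term:
  4·u_yyy = - 4 A e^{- y} + 4 B x^{3} e^{x y}
  4·u_xxx = 4 B y^{3} e^{x y}
So the left-hand side equals
  - 4 A e^{- y} + 4 B x^{3} e^{x y} + 4 B y^{3} e^{x y}
This must equal f(x, y) = - 12 x^{3} e^{x y} - 12 y^{3} e^{x y} - 12 e^{- y} identically.
Matching coefficients of the independent functions:
  [x^{3} e^{x y}, y^{3} e^{x y}]:  4 B = -12
  [e^{- y}]:  - 4 A = -12
Solving: A = 3, B = -3.
Check against the point condition:
  u(0, 1) = -3 + \frac{3}{e}  ⟹  \frac{A}{e} + B = -3 + \frac{3}{e}  ✓
Hence u(x, y) = - 3 e^{x y} + 3 e^{- y}.

Answer: u(x, y) = - 3 e^{x y} + 3 e^{- y}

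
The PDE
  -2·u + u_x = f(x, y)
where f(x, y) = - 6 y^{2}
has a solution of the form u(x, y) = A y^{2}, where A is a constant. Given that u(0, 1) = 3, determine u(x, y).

Answer: u(x, y) = 3 y^{2}

Derivation:
Substitute the ansatz u = A y^{2} into the left-hand side.
Derivatives of the ansatz:
  u_x = 0
Term by term:
  -2·u = - 2 A y^{2}
  u_x = 0
So the left-hand side equals
  - 2 A y^{2}
This must equal f(x, y) = - 6 y^{2} identically.
Matching coefficients of the independent functions:
  [y^{2}]:  - 2 A = -6
Solving: A = 3.
Check against the point condition:
  u(0, 1) = 3  ⟹  A = 3  ✓
Hence u(x, y) = 3 y^{2}.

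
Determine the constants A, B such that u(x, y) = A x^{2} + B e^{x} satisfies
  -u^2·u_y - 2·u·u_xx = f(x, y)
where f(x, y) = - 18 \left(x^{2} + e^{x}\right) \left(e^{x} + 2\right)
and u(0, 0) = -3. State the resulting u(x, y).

Answer: u(x, y) = - 3 x^{2} - 3 e^{x}

Derivation:
Substitute the ansatz u = A x^{2} + B e^{x} into the left-hand side.
Derivatives of the ansatz:
  u_y = 0
  u_xx = 2 A + B e^{x}
Term by term:
  -u^2·u_y = 0
  -2·u·u_xx = - 4 A^{2} x^{2} - 2 A B x^{2} e^{x} - 4 A B e^{x} - 2 B^{2} e^{2 x}
So the left-hand side equals
  - 4 A^{2} x^{2} - 2 A B x^{2} e^{x} - 4 A B e^{x} - 2 B^{2} e^{2 x}
This must equal f(x, y) identically; expanded, f = - 18 x^{2} e^{x} - 36 x^{2} - 18 e^{2 x} - 36 e^{x}.
Matching coefficients of the independent functions:
  [x^{2}]:  - 4 A^{2} = -36
  [x^{2} e^{x}]:  - 2 A B = -18
  [e^{x}]:  - 4 A B = -36
  [e^{2 x}]:  - 2 B^{2} = -18
These equations allow (A, B) = (-3, -3) or (3, 3).
Impose the point condition(s):
  u(0, 0) = -3  ⟹  B = -3
Only A = -3, B = -3 satisfies everything.
Hence u(x, y) = - 3 x^{2} - 3 e^{x}.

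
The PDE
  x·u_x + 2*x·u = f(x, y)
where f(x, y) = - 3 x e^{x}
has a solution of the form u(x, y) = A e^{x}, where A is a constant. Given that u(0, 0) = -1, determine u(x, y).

Substitute the ansatz u = A e^{x} into the left-hand side.
Derivatives of the ansatz:
  u_x = A e^{x}
Term by term:
  x·u_x = A x e^{x}
  2*x·u = 2 A x e^{x}
So the left-hand side equals
  3 A x e^{x}
This must equal f(x, y) = - 3 x e^{x} identically.
Matching coefficients of the independent functions:
  [x e^{x}]:  3 A = -3
Solving: A = -1.
Check against the point condition:
  u(0, 0) = -1  ⟹  A = -1  ✓
Hence u(x, y) = - e^{x}.

Answer: u(x, y) = - e^{x}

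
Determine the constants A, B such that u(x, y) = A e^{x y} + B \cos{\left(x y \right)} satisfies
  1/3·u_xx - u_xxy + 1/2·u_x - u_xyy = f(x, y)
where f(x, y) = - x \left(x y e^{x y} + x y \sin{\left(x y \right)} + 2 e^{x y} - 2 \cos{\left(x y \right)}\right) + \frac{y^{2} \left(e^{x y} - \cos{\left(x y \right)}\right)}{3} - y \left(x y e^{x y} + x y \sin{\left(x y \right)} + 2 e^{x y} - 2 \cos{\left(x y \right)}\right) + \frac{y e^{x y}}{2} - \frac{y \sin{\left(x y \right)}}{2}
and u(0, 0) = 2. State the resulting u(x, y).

Substitute the ansatz u = A e^{x y} + B \cos{\left(x y \right)} into the left-hand side.
Derivatives of the ansatz:
  u_xx = A y^{2} e^{x y} - B y^{2} \cos{\left(x y \right)}
  u_xxy = A x y^{2} e^{x y} + 2 A y e^{x y} + B x y^{2} \sin{\left(x y \right)} - 2 B y \cos{\left(x y \right)}
  u_x = A y e^{x y} - B y \sin{\left(x y \right)}
  u_xyy = A x^{2} y e^{x y} + 2 A x e^{x y} + B x^{2} y \sin{\left(x y \right)} - 2 B x \cos{\left(x y \right)}
Term by term:
  1/3·u_xx = \frac{A y^{2} e^{x y}}{3} - \frac{B y^{2} \cos{\left(x y \right)}}{3}
  -u_xxy = - A x y^{2} e^{x y} - 2 A y e^{x y} - B x y^{2} \sin{\left(x y \right)} + 2 B y \cos{\left(x y \right)}
  1/2·u_x = \frac{A y e^{x y}}{2} - \frac{B y \sin{\left(x y \right)}}{2}
  -u_xyy = - A x^{2} y e^{x y} - 2 A x e^{x y} - B x^{2} y \sin{\left(x y \right)} + 2 B x \cos{\left(x y \right)}
So the left-hand side equals
  - A x^{2} y e^{x y} - A x y^{2} e^{x y} - 2 A x e^{x y} + \frac{A y^{2} e^{x y}}{3} - \frac{3 A y e^{x y}}{2} - B x^{2} y \sin{\left(x y \right)} - B x y^{2} \sin{\left(x y \right)} + 2 B x \cos{\left(x y \right)} - \frac{B y^{2} \cos{\left(x y \right)}}{3} - \frac{B y \sin{\left(x y \right)}}{2} + 2 B y \cos{\left(x y \right)}
This must equal f(x, y) identically; expanded, f = - x^{2} y e^{x y} - x^{2} y \sin{\left(x y \right)} - x y^{2} e^{x y} - x y^{2} \sin{\left(x y \right)} - 2 x e^{x y} + 2 x \cos{\left(x y \right)} + \frac{y^{2} e^{x y}}{3} - \frac{y^{2} \cos{\left(x y \right)}}{3} - \frac{3 y e^{x y}}{2} - \frac{y \sin{\left(x y \right)}}{2} + 2 y \cos{\left(x y \right)}.
Matching coefficients of the independent functions:
  [x e^{x y}]:  - 2 A = -2
  [x \cos{\left(x y \right)}, y \cos{\left(x y \right)}]:  2 B = 2
  [y e^{x y}]:  - \frac{3 A}{2} = - \frac{3}{2}
  [y \sin{\left(x y \right)}]:  - \frac{B}{2} = - \frac{1}{2}
  [y^{2} e^{x y}]:  \frac{A}{3} = \frac{1}{3}
  [y^{2} \cos{\left(x y \right)}]:  - \frac{B}{3} = - \frac{1}{3}
  [x y^{2} e^{x y}, x^{2} y e^{x y}]:  - A = -1
  [x y^{2} \sin{\left(x y \right)}, x^{2} y \sin{\left(x y \right)}]:  - B = -1
Solving: A = 1, B = 1.
Check against the point condition:
  u(0, 0) = 2  ⟹  A + B = 2  ✓
Hence u(x, y) = e^{x y} + \cos{\left(x y \right)}.

Answer: u(x, y) = e^{x y} + \cos{\left(x y \right)}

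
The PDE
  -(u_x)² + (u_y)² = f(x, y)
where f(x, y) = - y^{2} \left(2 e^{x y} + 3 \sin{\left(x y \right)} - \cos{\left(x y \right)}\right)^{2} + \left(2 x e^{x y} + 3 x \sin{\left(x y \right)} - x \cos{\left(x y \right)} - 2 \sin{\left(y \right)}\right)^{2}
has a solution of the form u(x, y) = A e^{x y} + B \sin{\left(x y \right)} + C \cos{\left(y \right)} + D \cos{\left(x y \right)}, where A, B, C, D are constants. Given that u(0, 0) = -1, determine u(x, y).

Answer: u(x, y) = - 2 e^{x y} + \sin{\left(x y \right)} - 2 \cos{\left(y \right)} + 3 \cos{\left(x y \right)}

Derivation:
Substitute the ansatz u = A e^{x y} + B \sin{\left(x y \right)} + C \cos{\left(y \right)} + D \cos{\left(x y \right)} into the left-hand side.
Derivatives of the ansatz:
  u_x = A y e^{x y} + B y \cos{\left(x y \right)} - D y \sin{\left(x y \right)}
  u_y = A x e^{x y} + B x \cos{\left(x y \right)} - C \sin{\left(y \right)} - D x \sin{\left(x y \right)}
Term by term:
  -(u_x)² = - A^{2} y^{2} e^{2 x y} - 2 A B y^{2} e^{x y} \cos{\left(x y \right)} + 2 A D y^{2} e^{x y} \sin{\left(x y \right)} - B^{2} y^{2} \cos^{2}{\left(x y \right)} + 2 B D y^{2} \sin{\left(x y \right)} \cos{\left(x y \right)} - D^{2} y^{2} \sin^{2}{\left(x y \right)}
  (u_y)² = A^{2} x^{2} e^{2 x y} + 2 A B x^{2} e^{x y} \cos{\left(x y \right)} - 2 A C x e^{x y} \sin{\left(y \right)} - 2 A D x^{2} e^{x y} \sin{\left(x y \right)} + B^{2} x^{2} \cos^{2}{\left(x y \right)} - 2 B C x \sin{\left(y \right)} \cos{\left(x y \right)} - 2 B D x^{2} \sin{\left(x y \right)} \cos{\left(x y \right)} + C^{2} \sin^{2}{\left(y \right)} + 2 C D x \sin{\left(y \right)} \sin{\left(x y \right)} + D^{2} x^{2} \sin^{2}{\left(x y \right)}
So the left-hand side equals
  A^{2} x^{2} e^{2 x y} - A^{2} y^{2} e^{2 x y} + 2 A B x^{2} e^{x y} \cos{\left(x y \right)} - 2 A B y^{2} e^{x y} \cos{\left(x y \right)} - 2 A C x e^{x y} \sin{\left(y \right)} - 2 A D x^{2} e^{x y} \sin{\left(x y \right)} + 2 A D y^{2} e^{x y} \sin{\left(x y \right)} + B^{2} x^{2} \cos^{2}{\left(x y \right)} - B^{2} y^{2} \cos^{2}{\left(x y \right)} - 2 B C x \sin{\left(y \right)} \cos{\left(x y \right)} - 2 B D x^{2} \sin{\left(x y \right)} \cos{\left(x y \right)} + 2 B D y^{2} \sin{\left(x y \right)} \cos{\left(x y \right)} + C^{2} \sin^{2}{\left(y \right)} + 2 C D x \sin{\left(y \right)} \sin{\left(x y \right)} + D^{2} x^{2} \sin^{2}{\left(x y \right)} - D^{2} y^{2} \sin^{2}{\left(x y \right)}
This must equal f(x, y) identically; expanded, f = 4 x^{2} e^{2 x y} + 12 x^{2} e^{x y} \sin{\left(x y \right)} - 4 x^{2} e^{x y} \cos{\left(x y \right)} + 9 x^{2} \sin^{2}{\left(x y \right)} - 6 x^{2} \sin{\left(x y \right)} \cos{\left(x y \right)} + x^{2} \cos^{2}{\left(x y \right)} - 8 x e^{x y} \sin{\left(y \right)} - 12 x \sin{\left(y \right)} \sin{\left(x y \right)} + 4 x \sin{\left(y \right)} \cos{\left(x y \right)} - 4 y^{2} e^{2 x y} - 12 y^{2} e^{x y} \sin{\left(x y \right)} + 4 y^{2} e^{x y} \cos{\left(x y \right)} - 9 y^{2} \sin^{2}{\left(x y \right)} + 6 y^{2} \sin{\left(x y \right)} \cos{\left(x y \right)} - y^{2} \cos^{2}{\left(x y \right)} + 4 \sin^{2}{\left(y \right)}.
Matching coefficients of the independent functions:
(each divided by its leading coefficient; functions giving the same equation are listed together)
  [x^{2} e^{2 x y}, y^{2} e^{2 x y}]:  A^{2} - 4 = 0
  [x^{2} \sin^{2}{\left(x y \right)}, y^{2} \sin^{2}{\left(x y \right)}]:  D^{2} - 9 = 0
  [x^{2} \cos^{2}{\left(x y \right)}, y^{2} \cos^{2}{\left(x y \right)}]:  B^{2} - 1 = 0
  [x e^{x y} \sin{\left(y \right)}]:  A C - 4 = 0
  [x \sin{\left(y \right)} \sin{\left(x y \right)}]:  C D + 6 = 0
  [x \sin{\left(y \right)} \cos{\left(x y \right)}]:  B C + 2 = 0
  [x^{2} e^{x y} \sin{\left(x y \right)}, y^{2} e^{x y} \sin{\left(x y \right)}]:  A D + 6 = 0
  [x^{2} e^{x y} \cos{\left(x y \right)}, y^{2} e^{x y} \cos{\left(x y \right)}]:  A B + 2 = 0
  [x^{2} \sin{\left(x y \right)} \cos{\left(x y \right)}, y^{2} \sin{\left(x y \right)} \cos{\left(x y \right)}]:  B D - 3 = 0
  [\sin^{2}{\left(y \right)}]:  C^{2} - 4 = 0
These equations allow (A, B, C, D) = (-2, 1, -2, 3) or (2, -1, 2, -3).
Impose the point condition(s):
  u(0, 0) = -1  ⟹  A + C + D = -1
Only A = -2, B = 1, C = -2, D = 3 satisfies everything.
Hence u(x, y) = - 2 e^{x y} + \sin{\left(x y \right)} - 2 \cos{\left(y \right)} + 3 \cos{\left(x y \right)}.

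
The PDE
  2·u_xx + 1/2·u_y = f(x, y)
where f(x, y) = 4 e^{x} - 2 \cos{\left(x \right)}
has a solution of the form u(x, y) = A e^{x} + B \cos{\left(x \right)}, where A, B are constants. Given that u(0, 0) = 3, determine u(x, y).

Answer: u(x, y) = 2 e^{x} + \cos{\left(x \right)}

Derivation:
Substitute the ansatz u = A e^{x} + B \cos{\left(x \right)} into the left-hand side.
Derivatives of the ansatz:
  u_xx = A e^{x} - B \cos{\left(x \right)}
  u_y = 0
Term by term:
  2·u_xx = 2 A e^{x} - 2 B \cos{\left(x \right)}
  1/2·u_y = 0
So the left-hand side equals
  2 A e^{x} - 2 B \cos{\left(x \right)}
This must equal f(x, y) = 4 e^{x} - 2 \cos{\left(x \right)} identically.
Matching coefficients of the independent functions:
  [e^{x}]:  2 A = 4
  [\cos{\left(x \right)}]:  - 2 B = -2
Solving: A = 2, B = 1.
Check against the point condition:
  u(0, 0) = 3  ⟹  A + B = 3  ✓
Hence u(x, y) = 2 e^{x} + \cos{\left(x \right)}.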